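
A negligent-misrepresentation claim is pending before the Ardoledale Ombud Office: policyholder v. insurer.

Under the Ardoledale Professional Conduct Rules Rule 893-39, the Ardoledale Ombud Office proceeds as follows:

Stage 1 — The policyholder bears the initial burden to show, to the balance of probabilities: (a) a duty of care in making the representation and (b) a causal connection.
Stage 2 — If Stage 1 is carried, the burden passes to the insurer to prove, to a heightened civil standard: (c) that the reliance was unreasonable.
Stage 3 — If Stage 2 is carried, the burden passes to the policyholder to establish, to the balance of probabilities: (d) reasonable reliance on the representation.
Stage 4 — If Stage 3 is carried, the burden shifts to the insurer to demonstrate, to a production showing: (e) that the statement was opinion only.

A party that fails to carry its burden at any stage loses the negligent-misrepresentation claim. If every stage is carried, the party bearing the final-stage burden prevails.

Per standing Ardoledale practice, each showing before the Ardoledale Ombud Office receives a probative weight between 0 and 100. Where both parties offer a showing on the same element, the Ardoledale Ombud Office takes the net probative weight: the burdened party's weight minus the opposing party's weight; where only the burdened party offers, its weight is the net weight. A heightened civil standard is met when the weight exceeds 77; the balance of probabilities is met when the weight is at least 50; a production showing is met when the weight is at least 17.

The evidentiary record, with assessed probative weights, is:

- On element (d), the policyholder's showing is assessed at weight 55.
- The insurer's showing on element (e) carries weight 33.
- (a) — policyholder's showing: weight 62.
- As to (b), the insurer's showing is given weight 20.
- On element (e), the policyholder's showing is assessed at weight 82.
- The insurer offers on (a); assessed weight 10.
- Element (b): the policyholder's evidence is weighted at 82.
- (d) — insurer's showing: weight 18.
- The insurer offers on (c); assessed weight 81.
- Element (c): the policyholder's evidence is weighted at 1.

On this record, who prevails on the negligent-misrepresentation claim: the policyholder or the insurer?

Stage 1 (policyholder, the balance of probabilities, weight is at least 50): (a) net 62−10=52 ≥ 50 — meets; (b) net 82−20=62 ≥ 50 — meets.
  Stage 1 carried; the burden shifts to the insurer.
Stage 2 (insurer, a heightened civil standard, weight exceeds 77): (c) net 81−1=80 > 77 — meets.
  All elements met. The burden passes to the policyholder.
Stage 3 (policyholder, the balance of probabilities, weight is at least 50): (d) net 55−18=37 < 50 — fails.
  Not every element is met, so the policyholder fails to carry Stage 3.
The analysis ends at Stage 3; the insurer prevails.

insurer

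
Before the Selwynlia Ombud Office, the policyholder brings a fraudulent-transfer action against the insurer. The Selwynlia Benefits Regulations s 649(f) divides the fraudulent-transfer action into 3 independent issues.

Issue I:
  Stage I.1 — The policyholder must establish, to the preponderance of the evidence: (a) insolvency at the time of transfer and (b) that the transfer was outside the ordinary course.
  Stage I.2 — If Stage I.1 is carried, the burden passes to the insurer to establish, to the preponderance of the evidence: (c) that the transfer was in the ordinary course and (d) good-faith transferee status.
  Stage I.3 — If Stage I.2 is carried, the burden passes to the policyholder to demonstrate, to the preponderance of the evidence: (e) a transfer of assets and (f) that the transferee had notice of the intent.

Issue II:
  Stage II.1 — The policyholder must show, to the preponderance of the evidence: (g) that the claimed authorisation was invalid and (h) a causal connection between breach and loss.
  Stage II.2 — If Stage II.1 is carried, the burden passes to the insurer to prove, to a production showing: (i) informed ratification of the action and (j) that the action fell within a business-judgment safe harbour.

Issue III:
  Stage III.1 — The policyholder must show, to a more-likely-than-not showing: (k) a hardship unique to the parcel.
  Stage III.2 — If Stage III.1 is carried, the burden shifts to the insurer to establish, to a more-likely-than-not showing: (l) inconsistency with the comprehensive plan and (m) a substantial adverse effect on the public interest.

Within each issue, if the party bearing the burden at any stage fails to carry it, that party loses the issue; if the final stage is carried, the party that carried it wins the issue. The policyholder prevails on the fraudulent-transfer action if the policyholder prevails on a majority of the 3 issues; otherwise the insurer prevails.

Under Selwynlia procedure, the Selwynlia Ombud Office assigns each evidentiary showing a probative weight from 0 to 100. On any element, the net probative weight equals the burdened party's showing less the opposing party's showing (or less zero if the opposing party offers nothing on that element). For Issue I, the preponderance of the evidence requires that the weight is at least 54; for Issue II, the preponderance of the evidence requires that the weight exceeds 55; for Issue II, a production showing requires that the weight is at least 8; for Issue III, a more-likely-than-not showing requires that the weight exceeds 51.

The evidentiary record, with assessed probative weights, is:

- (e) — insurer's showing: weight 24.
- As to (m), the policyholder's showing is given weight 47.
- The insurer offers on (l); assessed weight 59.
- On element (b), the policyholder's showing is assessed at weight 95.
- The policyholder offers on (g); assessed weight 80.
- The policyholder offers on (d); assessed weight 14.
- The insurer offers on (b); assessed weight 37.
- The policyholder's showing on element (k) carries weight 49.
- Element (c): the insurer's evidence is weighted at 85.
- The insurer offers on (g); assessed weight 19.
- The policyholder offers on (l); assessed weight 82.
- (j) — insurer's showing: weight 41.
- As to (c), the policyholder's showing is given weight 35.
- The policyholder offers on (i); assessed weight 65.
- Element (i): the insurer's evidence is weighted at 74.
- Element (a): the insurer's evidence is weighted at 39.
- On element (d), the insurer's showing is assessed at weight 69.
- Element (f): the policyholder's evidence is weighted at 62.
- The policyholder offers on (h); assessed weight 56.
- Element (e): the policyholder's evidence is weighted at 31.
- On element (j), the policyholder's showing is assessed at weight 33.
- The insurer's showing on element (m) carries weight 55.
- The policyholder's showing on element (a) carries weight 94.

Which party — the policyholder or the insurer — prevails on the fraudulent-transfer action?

insurer

— Issue I —
Stage I.1 (policyholder, the preponderance of the evidence, weight is at least 54): (a) net 94−39=55 ≥ 54 — meets; (b) net 95−37=58 ≥ 54 — meets.
  Stage I.1 carried; the burden shifts to the insurer.
Stage I.2 (insurer, the preponderance of the evidence, weight is at least 54): (c) net 85−35=50 < 54 — fails; (d) net 69−14=55 ≥ 54 — meets.
  Stage I.2 not carried; the insurer fails its burden.
So the policyholder prevails on this issue.
— Issue II —
Stage II.1 (policyholder, the preponderance of the evidence, weight exceeds 55): (g) net 80−19=61 > 55 — meets; (h) 56 > 55 — meets.
  All elements met. The burden passes to the insurer.
Stage II.2 (insurer, a production showing, weight is at least 8): (i) net 74−65=9 ≥ 8 — meets; (j) net 41−33=8 ≥ 8 — meets.
  Stage II.2 carried; the final stage is satisfied.
All stages carried — the insurer prevails on this issue.
— Issue III —
Stage III.1 (policyholder, a more-likely-than-not showing, weight exceeds 51): (k) 49 ≤ 51 — fails.
  The policyholder does not carry Stage III.1.
So the insurer prevails on this issue.
Per-issue: Issue I → policyholder; Issue II → insurer; Issue III → insurer. The policyholder must prevail on a majority of issues; overall, the insurer prevails.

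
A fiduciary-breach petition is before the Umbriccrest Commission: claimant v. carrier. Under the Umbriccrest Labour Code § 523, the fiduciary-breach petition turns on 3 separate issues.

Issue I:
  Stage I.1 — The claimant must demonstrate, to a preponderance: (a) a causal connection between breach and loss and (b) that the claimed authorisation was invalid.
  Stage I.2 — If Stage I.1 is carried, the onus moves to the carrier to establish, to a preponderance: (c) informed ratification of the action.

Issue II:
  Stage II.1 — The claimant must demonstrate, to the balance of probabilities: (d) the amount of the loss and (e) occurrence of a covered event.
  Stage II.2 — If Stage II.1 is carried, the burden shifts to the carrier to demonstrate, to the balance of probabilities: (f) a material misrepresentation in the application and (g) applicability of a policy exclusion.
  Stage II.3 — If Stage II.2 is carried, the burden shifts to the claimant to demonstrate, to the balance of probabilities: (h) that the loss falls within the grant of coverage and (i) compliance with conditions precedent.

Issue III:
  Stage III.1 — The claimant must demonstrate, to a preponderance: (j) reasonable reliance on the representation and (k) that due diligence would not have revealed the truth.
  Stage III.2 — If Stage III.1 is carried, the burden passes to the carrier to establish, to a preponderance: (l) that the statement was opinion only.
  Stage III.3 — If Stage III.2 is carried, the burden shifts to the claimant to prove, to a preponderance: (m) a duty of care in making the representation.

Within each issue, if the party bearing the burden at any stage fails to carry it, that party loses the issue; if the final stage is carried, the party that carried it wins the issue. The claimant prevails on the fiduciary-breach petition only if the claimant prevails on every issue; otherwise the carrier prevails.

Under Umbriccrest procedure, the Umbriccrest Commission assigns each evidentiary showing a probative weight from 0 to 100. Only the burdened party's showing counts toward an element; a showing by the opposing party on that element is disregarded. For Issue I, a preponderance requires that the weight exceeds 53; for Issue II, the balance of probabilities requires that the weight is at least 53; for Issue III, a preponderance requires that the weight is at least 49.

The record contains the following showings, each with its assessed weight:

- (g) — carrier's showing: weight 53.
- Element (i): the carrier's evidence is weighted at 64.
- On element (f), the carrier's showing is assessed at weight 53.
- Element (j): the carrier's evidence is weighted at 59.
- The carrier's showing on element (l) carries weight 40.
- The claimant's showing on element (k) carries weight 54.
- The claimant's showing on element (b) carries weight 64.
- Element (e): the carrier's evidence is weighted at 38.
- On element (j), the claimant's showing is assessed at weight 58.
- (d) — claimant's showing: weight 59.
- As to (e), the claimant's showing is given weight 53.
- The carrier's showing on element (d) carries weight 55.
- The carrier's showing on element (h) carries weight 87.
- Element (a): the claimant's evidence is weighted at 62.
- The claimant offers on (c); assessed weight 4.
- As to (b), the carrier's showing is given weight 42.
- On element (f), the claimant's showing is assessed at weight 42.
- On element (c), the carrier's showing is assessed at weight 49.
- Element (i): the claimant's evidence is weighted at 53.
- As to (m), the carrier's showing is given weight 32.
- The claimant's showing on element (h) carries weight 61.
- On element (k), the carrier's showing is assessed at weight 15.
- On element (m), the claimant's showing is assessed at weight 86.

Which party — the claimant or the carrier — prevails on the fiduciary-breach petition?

claimant

— Issue I —
Stage I.1 — burden on claimant; standard: a preponderance (weight exceeds 53).
    (a): 62 > 53 [met]
    (b): 64 (carrier's 42 disregarded) > 53 [met]
  Stage I.1 carried; the burden shifts to the carrier.
Stage I.2 — burden on carrier; standard: a preponderance (weight exceeds 53).
    (c): 49 (claimant's 4 disregarded) ≤ 53 [not met]
  The carrier does not carry Stage I.2.
The claimant prevails on this issue.
— Issue II —
Stage II.1 (claimant, the balance of probabilities, weight is at least 53): (d) 59 (carrier's 55 disregarded) ≥ 53 — meets; (e) 53 (carrier's 38 disregarded) ≥ 53 — meets.
  All elements met. The burden passes to the carrier.
Stage II.2 (carrier, the balance of probabilities, weight is at least 53): (f) 53 (claimant's 42 disregarded) ≥ 53 — meets; (g) 53 ≥ 53 — meets.
  Stage II.2 carried; the burden shifts to the claimant.
Stage II.3 (claimant, the balance of probabilities, weight is at least 53): (h) 61 (carrier's 87 disregarded) ≥ 53 — meets; (i) 53 (carrier's 64 disregarded) ≥ 53 — meets.
  The claimant carries the last stage.
Every stage carried; the claimant prevails on this issue.
— Issue III —
Stage III.1 (claimant, a preponderance, weight is at least 49): (j) 58 (carrier's 59 disregarded) ≥ 49 — meets; (k) 54 (carrier's 15 disregarded) ≥ 49 — meets.
  Stage III.1 is satisfied; the onus moves to the carrier.
Stage III.2 (carrier, a preponderance, weight is at least 49): (l) 40 < 49 — fails.
  Not every element is met, so the carrier fails to carry Stage III.2.
The claimant prevails on this issue.
Per-issue: Issue I → claimant; Issue II → claimant; Issue III → claimant. The claimant must prevail on every issue; overall, the claimant prevails.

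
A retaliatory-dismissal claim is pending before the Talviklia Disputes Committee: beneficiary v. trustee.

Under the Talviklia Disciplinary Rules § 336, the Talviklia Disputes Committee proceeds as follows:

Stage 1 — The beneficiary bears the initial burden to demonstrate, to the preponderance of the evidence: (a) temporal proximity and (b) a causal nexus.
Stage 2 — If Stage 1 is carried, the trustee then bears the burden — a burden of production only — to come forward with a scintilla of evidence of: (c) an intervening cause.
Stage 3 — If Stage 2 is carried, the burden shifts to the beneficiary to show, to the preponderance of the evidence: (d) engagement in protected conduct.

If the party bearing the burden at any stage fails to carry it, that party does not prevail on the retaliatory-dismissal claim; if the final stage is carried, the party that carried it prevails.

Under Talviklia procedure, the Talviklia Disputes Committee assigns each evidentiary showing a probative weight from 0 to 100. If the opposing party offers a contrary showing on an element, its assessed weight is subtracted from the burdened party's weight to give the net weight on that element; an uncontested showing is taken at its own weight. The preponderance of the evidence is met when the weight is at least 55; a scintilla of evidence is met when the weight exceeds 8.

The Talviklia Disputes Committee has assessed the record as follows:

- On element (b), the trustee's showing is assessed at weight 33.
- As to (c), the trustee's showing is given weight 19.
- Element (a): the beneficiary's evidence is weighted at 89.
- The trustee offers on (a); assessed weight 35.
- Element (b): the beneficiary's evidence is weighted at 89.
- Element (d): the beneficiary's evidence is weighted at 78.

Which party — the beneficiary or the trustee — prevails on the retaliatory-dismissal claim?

trustee

Stage 1 — burden on beneficiary; standard: the preponderance of the evidence (weight is at least 55).
    (a): 89 − 35 = 54 < 55 [not met]
    (b): 89 − 33 = 56 ≥ 55 [met]
  The beneficiary does not carry Stage 1.
So the trustee prevails.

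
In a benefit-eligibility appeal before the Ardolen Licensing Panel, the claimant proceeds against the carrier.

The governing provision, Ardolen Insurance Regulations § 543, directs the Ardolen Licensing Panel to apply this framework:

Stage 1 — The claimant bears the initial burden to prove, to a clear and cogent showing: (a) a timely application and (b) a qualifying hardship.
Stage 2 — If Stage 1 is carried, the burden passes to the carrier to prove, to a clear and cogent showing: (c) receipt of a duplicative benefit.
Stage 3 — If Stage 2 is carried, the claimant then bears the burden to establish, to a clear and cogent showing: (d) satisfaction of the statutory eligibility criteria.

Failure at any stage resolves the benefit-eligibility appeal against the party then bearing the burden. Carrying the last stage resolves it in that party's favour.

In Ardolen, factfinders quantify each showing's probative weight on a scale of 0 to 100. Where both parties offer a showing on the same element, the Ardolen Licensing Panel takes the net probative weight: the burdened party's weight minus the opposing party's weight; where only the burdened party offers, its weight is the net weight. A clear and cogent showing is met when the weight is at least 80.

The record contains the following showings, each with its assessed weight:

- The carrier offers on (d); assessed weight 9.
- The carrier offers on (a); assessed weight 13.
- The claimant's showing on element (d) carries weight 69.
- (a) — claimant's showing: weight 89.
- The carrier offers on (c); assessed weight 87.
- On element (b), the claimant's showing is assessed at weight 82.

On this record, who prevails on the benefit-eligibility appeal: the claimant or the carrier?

carrier

At Stage 1 the claimant must meet a clear and cogent showing (weight is at least 80): on (a) the weight is 89 less the opposing 13 gives net 76, < 80, so (a) does not meet the standard; on (b) the weight is 82, which does reach 80, so (b) meets the standard.
  The claimant does not carry Stage 1.
The analysis ends at Stage 1; the carrier prevails.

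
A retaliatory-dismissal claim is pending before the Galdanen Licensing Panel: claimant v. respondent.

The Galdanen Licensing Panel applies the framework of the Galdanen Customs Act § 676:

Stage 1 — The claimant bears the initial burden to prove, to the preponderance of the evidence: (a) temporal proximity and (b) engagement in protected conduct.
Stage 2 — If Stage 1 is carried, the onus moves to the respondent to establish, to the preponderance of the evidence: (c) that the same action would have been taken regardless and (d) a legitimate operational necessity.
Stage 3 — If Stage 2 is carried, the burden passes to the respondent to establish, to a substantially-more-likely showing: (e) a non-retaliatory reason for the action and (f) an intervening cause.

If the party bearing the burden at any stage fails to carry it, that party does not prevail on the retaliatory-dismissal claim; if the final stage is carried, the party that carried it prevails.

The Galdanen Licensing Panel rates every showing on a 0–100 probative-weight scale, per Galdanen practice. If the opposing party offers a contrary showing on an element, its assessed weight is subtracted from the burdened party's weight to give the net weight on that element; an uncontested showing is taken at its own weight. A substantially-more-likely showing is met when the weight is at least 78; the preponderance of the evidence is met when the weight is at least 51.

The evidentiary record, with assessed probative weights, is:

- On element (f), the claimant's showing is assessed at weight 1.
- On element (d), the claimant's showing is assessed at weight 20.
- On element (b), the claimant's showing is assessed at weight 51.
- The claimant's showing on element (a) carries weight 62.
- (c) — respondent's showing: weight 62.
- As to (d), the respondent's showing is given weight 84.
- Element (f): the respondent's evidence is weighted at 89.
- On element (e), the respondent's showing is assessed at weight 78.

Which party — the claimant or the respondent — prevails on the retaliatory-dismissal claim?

Stage 1 — burden on claimant; standard: the preponderance of the evidence (weight is at least 51).
    (a): 62 ≥ 51 [met]
    (b): 51 ≥ 51 [met]
  All elements met. The burden passes to the respondent.
Stage 2 — burden on respondent; standard: the preponderance of the evidence (weight is at least 51).
    (c): 62 ≥ 51 [met]
    (d): 84 − 20 = 64 ≥ 51 [met]
  Stage 2 is satisfied; the respondent continues to bear the burden.
Stage 3 — burden on respondent; standard: a substantially-more-likely showing (weight is at least 78).
    (e): 78 ≥ 78 [met]
    (f): 89 − 1 = 88 ≥ 78 [met]
  All elements met at the final stage.
All stages carried — the respondent prevails.

respondent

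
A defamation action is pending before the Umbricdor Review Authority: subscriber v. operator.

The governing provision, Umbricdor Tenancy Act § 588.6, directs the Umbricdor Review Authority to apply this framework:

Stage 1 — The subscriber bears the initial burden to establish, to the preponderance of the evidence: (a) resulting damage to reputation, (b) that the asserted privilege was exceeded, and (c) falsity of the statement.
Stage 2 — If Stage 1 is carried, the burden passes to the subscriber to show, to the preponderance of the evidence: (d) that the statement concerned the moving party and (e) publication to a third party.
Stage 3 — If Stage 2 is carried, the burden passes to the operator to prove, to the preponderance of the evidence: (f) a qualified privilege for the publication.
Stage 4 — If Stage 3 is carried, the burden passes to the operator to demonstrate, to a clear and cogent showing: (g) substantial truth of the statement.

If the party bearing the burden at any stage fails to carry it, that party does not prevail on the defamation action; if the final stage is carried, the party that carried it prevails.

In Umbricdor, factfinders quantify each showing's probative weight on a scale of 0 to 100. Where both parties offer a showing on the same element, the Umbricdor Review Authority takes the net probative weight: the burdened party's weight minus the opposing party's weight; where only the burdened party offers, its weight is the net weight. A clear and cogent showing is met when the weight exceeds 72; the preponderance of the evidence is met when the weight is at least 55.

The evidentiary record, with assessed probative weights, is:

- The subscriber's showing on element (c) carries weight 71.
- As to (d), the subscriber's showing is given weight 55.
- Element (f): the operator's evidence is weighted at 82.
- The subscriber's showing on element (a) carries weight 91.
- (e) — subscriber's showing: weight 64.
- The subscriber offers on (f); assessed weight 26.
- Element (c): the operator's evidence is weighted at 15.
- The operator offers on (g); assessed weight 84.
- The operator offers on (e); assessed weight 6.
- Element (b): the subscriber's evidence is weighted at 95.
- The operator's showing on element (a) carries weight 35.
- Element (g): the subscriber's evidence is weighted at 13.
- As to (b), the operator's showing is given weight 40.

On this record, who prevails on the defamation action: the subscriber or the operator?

subscriber

Stage 1 — burden on subscriber; standard: the preponderance of the evidence (weight is at least 55).
    (a): 91 − 35 = 56 ≥ 55 [met]
    (b): 95 − 40 = 55 ≥ 55 [met]
    (c): 71 − 15 = 56 ≥ 55 [met]
  Stage 1 is satisfied; the subscriber continues to bear the burden.
Stage 2 — burden on subscriber; standard: the preponderance of the evidence (weight is at least 55).
    (d): 55 ≥ 55 [met]
    (e): 64 − 6 = 58 ≥ 55 [met]
  The subscriber carries Stage 2; the operator now bears the burden.
Stage 3 — burden on operator; standard: the preponderance of the evidence (weight is at least 55).
    (f): 82 − 26 = 56 ≥ 55 [met]
  Stage 3 is satisfied; the operator continues to bear the burden.
Stage 4 — burden on operator; standard: a clear and cogent showing (weight exceeds 72).
    (g): 84 − 13 = 71 ≤ 72 [not met]
  Stage 4 not carried; the operator fails its burden.
The subscriber prevails.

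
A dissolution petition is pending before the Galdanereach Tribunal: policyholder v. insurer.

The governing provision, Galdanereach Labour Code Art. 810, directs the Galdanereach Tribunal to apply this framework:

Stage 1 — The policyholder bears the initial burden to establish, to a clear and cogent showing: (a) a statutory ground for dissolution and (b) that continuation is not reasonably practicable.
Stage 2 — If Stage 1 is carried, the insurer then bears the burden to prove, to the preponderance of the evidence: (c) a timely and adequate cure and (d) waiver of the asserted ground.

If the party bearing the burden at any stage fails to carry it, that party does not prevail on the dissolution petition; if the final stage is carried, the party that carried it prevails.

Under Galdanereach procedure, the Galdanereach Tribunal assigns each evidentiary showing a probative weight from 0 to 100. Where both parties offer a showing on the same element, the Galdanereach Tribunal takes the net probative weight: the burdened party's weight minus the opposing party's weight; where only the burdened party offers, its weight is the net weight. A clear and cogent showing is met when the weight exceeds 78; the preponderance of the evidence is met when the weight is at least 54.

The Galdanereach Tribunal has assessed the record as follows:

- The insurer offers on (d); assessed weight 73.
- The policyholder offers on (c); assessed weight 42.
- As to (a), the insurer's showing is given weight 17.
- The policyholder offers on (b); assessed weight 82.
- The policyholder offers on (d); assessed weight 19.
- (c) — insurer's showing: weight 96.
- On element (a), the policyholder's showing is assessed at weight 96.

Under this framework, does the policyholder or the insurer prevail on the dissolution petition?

At Stage 1 the policyholder must meet a clear and cogent showing (weight exceeds 78): on (a) the weight is 96 less the opposing 17 gives net 79, which does exceed 78, so (a) meets the standard; on (b) the weight is 82, which does exceed 78, so (b) meets the standard.
  The policyholder carries Stage 1; the insurer now bears the burden.
At Stage 2 the insurer must meet the preponderance of the evidence (weight is at least 54): on (c) the weight is 96 less the opposing 42 gives net 54, which does reach 54, so (c) meets the standard; on (d) the weight is 73 less the opposing 19 gives net 54, which does reach 54, so (d) meets the standard.
  All elements met at the final stage.
All stages carried — the insurer prevails.

insurer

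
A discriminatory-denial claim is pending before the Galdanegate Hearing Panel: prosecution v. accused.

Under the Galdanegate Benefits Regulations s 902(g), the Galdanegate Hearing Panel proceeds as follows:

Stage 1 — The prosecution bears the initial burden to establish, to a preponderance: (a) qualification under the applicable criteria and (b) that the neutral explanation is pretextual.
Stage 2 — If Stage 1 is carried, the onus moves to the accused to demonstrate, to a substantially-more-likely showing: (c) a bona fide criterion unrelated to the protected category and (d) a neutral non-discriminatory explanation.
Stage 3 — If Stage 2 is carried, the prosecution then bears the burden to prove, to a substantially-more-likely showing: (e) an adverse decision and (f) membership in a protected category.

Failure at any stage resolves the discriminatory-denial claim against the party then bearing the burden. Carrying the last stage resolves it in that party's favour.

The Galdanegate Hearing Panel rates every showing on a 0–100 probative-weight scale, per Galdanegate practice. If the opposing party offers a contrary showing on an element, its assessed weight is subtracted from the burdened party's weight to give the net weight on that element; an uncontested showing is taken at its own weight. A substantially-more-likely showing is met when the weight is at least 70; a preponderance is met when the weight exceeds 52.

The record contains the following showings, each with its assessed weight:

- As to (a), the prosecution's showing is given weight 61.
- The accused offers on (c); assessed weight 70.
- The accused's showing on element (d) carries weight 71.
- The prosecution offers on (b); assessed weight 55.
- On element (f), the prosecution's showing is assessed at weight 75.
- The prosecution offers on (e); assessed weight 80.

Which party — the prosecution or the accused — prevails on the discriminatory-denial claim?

Stage 1 (prosecution, a preponderance, weight exceeds 52): (a) 61 > 52 — meets; (b) 55 > 52 — meets.
  Stage 1 is satisfied; the onus moves to the accused.
Stage 2 (accused, a substantially-more-likely showing, weight is at least 70): (c) 70 ≥ 70 — meets; (d) 71 ≥ 70 — meets.
  All elements met. The burden passes to the prosecution.
Stage 3 (prosecution, a substantially-more-likely showing, weight is at least 70): (e) 80 ≥ 70 — meets; (f) 75 ≥ 70 — meets.
  The prosecution carries the last stage.
All stages carried — the prosecution prevails.

prosecution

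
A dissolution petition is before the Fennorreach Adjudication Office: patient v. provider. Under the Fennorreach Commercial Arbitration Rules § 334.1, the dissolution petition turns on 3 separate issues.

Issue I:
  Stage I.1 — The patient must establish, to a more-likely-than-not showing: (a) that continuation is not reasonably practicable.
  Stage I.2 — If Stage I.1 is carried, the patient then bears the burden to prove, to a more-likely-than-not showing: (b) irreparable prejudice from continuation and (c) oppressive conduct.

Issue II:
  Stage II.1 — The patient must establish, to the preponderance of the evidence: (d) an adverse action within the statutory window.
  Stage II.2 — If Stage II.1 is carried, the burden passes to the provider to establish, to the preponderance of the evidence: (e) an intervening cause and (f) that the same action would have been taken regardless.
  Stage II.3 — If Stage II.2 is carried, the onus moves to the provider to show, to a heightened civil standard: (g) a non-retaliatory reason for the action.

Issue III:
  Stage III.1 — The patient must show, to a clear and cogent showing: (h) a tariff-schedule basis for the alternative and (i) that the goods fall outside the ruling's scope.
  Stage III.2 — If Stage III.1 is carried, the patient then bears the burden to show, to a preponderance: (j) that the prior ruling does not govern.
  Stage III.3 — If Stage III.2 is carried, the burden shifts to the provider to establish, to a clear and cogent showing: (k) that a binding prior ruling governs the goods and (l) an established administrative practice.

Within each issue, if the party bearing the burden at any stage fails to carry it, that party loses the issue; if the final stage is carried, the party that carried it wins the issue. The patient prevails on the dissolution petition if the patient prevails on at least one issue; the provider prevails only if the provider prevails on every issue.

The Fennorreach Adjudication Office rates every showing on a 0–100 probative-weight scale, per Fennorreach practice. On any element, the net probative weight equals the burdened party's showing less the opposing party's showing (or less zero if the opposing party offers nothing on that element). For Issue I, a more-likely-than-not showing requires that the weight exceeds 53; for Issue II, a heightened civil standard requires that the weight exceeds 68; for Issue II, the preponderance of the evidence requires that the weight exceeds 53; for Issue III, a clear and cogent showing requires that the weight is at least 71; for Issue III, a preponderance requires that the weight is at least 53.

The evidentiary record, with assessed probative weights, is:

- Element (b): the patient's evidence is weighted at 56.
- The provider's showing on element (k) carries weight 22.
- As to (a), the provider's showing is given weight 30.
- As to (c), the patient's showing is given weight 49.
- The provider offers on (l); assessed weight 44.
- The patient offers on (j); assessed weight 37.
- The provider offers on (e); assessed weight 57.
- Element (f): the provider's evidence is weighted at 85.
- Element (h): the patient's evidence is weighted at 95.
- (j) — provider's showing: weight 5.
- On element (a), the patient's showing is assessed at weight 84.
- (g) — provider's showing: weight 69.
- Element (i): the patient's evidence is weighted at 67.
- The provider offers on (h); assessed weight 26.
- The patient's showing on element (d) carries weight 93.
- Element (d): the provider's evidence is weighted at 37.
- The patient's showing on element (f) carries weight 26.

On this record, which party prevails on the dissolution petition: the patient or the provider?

— Issue I —
Stage I.1 — burden on patient; standard: a more-likely-than-not showing (weight exceeds 53).
    (a): 84 − 30 = 54 > 53 [met]
  All elements met. The patient retains the burden for Stage I.2.
Stage I.2 — burden on patient; standard: a more-likely-than-not showing (weight exceeds 53).
    (b): 56 > 53 [met]
    (c): 49 ≤ 53 [not met]
  Not every element is met, so the patient fails to carry Stage I.2.
The analysis ends at Stage I.2; the provider prevails on this issue.
— Issue II —
Stage II.1 — burden on patient; standard: the preponderance of the evidence (weight exceeds 53).
    (d): 93 − 37 = 56 > 53 [met]
  Stage II.1 is satisfied; the onus moves to the provider.
Stage II.2 — burden on provider; standard: the preponderance of the evidence (weight exceeds 53).
    (e): 57 > 53 [met]
    (f): 85 − 26 = 59 > 53 [met]
  All elements met. The provider retains the burden for Stage II.3.
Stage II.3 — burden on provider; standard: a heightened civil standard (weight exceeds 68).
    (g): 69 > 68 [met]
  All elements met at the final stage.
Every stage carried; the provider prevails on this issue.
— Issue III —
At Stage III.1 the patient must meet a clear and cogent showing (weight is at least 71): on (h) the weight is 95 less the opposing 26 gives net 69, < 71, so (h) does not meet the standard; on (i) the weight is 67, which does not reach 71, so (i) does not meet the standard.
  The patient does not carry Stage III.1.
So the provider prevails on this issue.
Per-issue: Issue I → provider; Issue II → provider; Issue III → provider. The patient must prevail on at least one issue; overall, the provider prevails.

provider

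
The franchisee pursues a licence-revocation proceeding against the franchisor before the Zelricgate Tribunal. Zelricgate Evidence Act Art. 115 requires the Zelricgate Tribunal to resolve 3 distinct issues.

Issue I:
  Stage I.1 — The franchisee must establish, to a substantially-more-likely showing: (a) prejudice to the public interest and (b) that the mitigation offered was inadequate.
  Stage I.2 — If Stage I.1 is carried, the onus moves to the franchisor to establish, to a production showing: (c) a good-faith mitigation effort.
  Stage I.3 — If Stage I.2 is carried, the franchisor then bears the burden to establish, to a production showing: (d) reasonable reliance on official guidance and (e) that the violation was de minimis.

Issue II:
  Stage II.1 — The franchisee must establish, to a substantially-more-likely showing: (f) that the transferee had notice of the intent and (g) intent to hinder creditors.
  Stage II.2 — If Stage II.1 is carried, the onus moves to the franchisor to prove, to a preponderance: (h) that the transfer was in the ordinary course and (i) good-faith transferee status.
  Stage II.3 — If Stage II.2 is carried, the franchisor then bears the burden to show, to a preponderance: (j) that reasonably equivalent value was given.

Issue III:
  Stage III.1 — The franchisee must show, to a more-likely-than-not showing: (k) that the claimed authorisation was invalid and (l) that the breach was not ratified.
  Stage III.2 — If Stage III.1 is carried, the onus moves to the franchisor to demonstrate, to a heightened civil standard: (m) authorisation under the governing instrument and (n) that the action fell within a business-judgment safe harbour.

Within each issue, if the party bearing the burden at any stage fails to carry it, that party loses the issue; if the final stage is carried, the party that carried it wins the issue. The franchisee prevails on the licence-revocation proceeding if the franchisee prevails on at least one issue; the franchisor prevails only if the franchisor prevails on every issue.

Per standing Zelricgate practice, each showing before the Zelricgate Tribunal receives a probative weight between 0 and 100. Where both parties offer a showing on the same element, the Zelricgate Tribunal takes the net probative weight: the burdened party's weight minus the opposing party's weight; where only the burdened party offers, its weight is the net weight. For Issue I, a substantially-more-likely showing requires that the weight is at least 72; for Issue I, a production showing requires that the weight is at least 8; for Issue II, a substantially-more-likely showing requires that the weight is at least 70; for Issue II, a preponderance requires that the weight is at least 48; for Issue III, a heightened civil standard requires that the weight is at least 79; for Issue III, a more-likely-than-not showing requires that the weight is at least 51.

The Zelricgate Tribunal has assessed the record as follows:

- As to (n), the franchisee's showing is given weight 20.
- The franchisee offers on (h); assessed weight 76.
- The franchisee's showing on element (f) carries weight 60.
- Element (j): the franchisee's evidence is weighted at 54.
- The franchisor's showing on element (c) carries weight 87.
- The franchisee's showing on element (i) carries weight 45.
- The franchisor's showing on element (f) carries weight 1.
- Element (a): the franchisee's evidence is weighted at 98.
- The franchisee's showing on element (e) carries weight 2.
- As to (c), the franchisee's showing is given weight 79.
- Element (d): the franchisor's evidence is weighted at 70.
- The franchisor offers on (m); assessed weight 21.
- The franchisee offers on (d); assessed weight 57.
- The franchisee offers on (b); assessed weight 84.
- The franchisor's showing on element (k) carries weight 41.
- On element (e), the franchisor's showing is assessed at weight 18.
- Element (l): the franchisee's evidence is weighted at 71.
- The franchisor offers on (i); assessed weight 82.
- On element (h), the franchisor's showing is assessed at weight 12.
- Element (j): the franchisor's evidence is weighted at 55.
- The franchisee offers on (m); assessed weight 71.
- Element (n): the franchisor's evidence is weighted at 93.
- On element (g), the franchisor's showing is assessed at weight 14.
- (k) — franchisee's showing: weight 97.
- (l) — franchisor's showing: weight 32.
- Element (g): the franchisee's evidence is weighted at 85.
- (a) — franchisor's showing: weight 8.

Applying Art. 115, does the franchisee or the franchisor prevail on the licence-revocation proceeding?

— Issue I —
Stage I.1 (franchisee, a substantially-more-likely showing, weight is at least 72): (a) net 98−8=90 ≥ 72 — meets; (b) 84 ≥ 72 — meets.
  Stage I.1 carried; the burden shifts to the franchisor.
Stage I.2 (franchisor, a production showing, weight is at least 8): (c) net 87−79=8 ≥ 8 — meets.
  All elements met. The franchisor retains the burden for Stage I.3.
Stage I.3 (franchisor, a production showing, weight is at least 8): (d) net 70−57=13 ≥ 8 — meets; (e) net 18−2=16 ≥ 8 — meets.
  All elements met at the final stage.
All stages carried — the franchisor prevails on this issue.
— Issue II —
Stage II.1 (franchisee, a substantially-more-likely showing, weight is at least 70): (f) net 60−1=59 < 70 — fails; (g) net 85−14=71 ≥ 70 — meets.
  Not every element is met, so the franchisee fails to carry Stage II.1.
The analysis ends at Stage II.1; the franchisor prevails on this issue.
— Issue III —
At Stage III.1 the franchisee must meet a more-likely-than-not showing (weight is at least 51): on (k) the weight is 97 less the opposing 41 gives net 56, ≥ 51, so (k) meets the standard; on (l) the weight is 71 less the opposing 32 gives net 39, < 51, so (l) does not meet the standard.
  Not every element is met, so the franchisee fails to carry Stage III.1.
The franchisor prevails on this issue.
Per-issue: Issue I → franchisor; Issue II → franchisor; Issue III → franchisor. The franchisee must prevail on at least one issue; overall, the franchisor prevails.

franchisor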